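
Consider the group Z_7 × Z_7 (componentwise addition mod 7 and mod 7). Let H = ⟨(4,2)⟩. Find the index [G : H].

|⟨(4,2)⟩| = 7 and |G| = 49.
By Lagrange, [G : H] = |G|/|H| = 49/7 = 7.

7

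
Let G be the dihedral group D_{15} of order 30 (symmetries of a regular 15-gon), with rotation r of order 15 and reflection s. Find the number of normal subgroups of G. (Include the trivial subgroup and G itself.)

5

G has 28 subgroups. Checking conjugation-invariance by order — order 1: 1/1 normal; order 2: 0/15 normal; order 3: 1/1 normal; order 5: 1/1 normal; order 6: 0/5 normal; order 10: 0/3 normal; order 15: 1/1 normal; order 30: 1/1 normal.
Total normal subgroups: 5.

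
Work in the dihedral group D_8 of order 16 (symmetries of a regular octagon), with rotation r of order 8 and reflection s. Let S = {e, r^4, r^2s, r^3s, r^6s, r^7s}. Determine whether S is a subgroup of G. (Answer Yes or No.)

|S| = 6 does not divide |G| = 16, so by Lagrange S is not a subgroup.

No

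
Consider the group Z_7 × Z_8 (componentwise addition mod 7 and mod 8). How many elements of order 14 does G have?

An element (a,b) has order lcm(ord(a), ord(b)); count pairs with lcm equal to 14.
Enumerating gives 6 such elements.

6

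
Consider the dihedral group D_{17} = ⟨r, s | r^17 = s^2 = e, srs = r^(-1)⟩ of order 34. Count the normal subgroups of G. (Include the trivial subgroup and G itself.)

G has 20 subgroups. Checking conjugation-invariance by order — order 1: 1/1 normal; order 2: 0/17 normal; order 17: 1/1 normal; order 34: 1/1 normal.
Total normal subgroups: 3.

3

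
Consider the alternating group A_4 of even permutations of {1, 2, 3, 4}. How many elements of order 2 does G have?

3

The elements of order 2 are: (1 2)(3 4), (1 3)(2 4), (1 4)(2 3).
That's 3.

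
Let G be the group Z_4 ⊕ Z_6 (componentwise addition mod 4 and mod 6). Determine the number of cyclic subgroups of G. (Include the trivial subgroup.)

12

Each element a generates a cyclic subgroup ⟨a⟩; distinct elements may generate the same one (a cyclic group of order d has φ(d) generators).
Cyclic subgroups by order — order 1: 1; order 2: 3; order 3: 1; order 4: 2; order 6: 3; order 12: 2.
Total: 12.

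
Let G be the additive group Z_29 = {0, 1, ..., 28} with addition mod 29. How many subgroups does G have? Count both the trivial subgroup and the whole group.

A cyclic group of order 29 has exactly one subgroup for each divisor of 29.
Divisors of 29: 1, 29.
So Z_29 has 2 subgroups.

2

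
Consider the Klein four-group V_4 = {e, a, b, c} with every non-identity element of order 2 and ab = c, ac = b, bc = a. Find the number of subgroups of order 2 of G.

3

|G| = 4 and 2 | 4, so subgroups of order 2 are possible by Lagrange.
The subgroups of order 2 are: {e, a}; {e, b}; {e, c}.
So G has 3 subgroups of order 2.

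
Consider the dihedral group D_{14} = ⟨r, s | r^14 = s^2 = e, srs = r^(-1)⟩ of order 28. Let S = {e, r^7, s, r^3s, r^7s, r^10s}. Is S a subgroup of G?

|S| = 6 does not divide |G| = 28, so by Lagrange S is not a subgroup.

No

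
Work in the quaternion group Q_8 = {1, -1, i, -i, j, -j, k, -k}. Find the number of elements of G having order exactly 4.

6

The elements of order 4 are: i, -i, j, -j, k, -k.
That's 6.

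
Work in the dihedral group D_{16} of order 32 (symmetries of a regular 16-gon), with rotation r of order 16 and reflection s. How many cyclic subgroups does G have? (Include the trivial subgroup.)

Group the elements of G by the cyclic subgroup they generate; each cyclic subgroup of order d accounts for φ(d) elements.
Cyclic subgroups by order — order 1: 1; order 2: 17; order 4: 1; order 8: 1; order 16: 1.
Total: 21.

21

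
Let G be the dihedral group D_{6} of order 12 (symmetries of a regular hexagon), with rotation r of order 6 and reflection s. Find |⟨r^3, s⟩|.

4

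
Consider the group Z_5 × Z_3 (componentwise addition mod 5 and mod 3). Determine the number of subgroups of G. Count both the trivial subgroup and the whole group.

4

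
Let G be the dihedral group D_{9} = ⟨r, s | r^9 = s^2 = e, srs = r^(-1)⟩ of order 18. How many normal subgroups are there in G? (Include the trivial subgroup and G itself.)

G has 16 subgroups. Checking conjugation-invariance by order — order 1: 1/1 normal; order 2: 0/9 normal; order 3: 1/1 normal; order 6: 0/3 normal; order 9: 1/1 normal; order 18: 1/1 normal.
Total normal subgroups: 4.

4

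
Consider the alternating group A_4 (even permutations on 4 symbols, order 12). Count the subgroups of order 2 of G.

3

|G| = 12 and 2 | 12, so subgroups of order 2 are possible by Lagrange.
The subgroups of order 2 are: {e, (1 2)(3 4)}; {e, (1 3)(2 4)}; {e, (1 4)(2 3)}.
So G has 3 subgroups of order 2.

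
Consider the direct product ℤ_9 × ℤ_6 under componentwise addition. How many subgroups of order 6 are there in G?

|G| = 54 and 6 | 54, so subgroups of order 6 are possible by Lagrange.
The subgroups of order 6 are: {(0,0), (0,1), (0,2), (0,3), (0,4), (0,5)}; {(0,0), (0,3), (3,0), (3,3), (6,0), (6,3)}; {(0,0), (0,3), (3,1), (3,4), (6,2), (6,5)}; {(0,0), (0,3), (3,2), (3,5), (6,1), (6,4)}.
So G has 4 subgroups of order 6.

4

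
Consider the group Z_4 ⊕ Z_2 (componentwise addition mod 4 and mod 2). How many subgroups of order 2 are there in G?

3

|G| = 8 and 2 | 8, so subgroups of order 2 are possible by Lagrange.
The subgroups of order 2 are: {(0,0), (0,1)}; {(0,0), (2,0)}; {(0,0), (2,1)}.
So G has 3 subgroups of order 2.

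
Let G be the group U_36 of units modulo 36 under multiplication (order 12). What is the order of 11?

Compute successive powers of 11 mod 36: 11, 13, 35, 25, 23, 1; 11^6 ≡ 1 (mod 36).
So |⟨11⟩| = 6.

6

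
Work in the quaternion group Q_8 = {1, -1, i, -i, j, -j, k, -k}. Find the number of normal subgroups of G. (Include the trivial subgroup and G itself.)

G has 6 subgroups. Checking conjugation-invariance by order — order 1: 1/1 normal; order 2: 1/1 normal; order 4: 3/3 normal; order 8: 1/1 normal.
Total normal subgroups: 6.

6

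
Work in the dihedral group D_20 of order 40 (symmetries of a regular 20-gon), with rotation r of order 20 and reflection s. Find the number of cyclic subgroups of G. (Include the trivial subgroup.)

26

A cyclic subgroup of order d is generated by each of its φ(d) elements of order d, so the cyclic subgroups of order d number (#elements of order d)/φ(d).
Cyclic subgroups by order — order 1: 1; order 2: 21; order 4: 1; order 5: 1; order 10: 1; order 20: 1.
Total: 26.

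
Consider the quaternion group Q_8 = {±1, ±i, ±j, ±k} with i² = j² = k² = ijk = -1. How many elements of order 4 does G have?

6

The elements of order 4 are: i, -i, j, -j, k, -k.
That's 6.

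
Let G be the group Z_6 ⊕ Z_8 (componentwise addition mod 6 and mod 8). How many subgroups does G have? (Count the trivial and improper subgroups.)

22

|G| = 48, so by Lagrange every subgroup order divides 48. Divisors: 1, 2, 3, 4, 6, 8, 12, 16, 24, 48.
Subgroups by order — order 1: 1; order 2: 3; order 3: 1; order 4: 3; order 6: 3; order 8: 3; order 12: 3; order 16: 1; order 24: 3; order 48: 1.
Total: 1 + 3 + 1 + 3 + 3 + 3 + 3 + 1 + 3 + 1 = 22.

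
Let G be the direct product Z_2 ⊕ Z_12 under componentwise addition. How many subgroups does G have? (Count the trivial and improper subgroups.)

|G| = 24, so by Lagrange every subgroup order divides 24. Divisors: 1, 2, 3, 4, 6, 8, 12, 24.
Subgroups by order — order 1: 1; order 2: 3; order 3: 1; order 4: 3; order 6: 3; order 8: 1; order 12: 3; order 24: 1.
Total: 1 + 3 + 1 + 3 + 3 + 1 + 3 + 1 = 16.

16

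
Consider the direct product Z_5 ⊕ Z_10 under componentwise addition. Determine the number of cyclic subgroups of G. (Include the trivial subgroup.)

14

Each element a generates a cyclic subgroup ⟨a⟩; distinct elements may generate the same one (a cyclic group of order d has φ(d) generators).
Cyclic subgroups by order — order 1: 1; order 2: 1; order 5: 6; order 10: 6.
Total: 14.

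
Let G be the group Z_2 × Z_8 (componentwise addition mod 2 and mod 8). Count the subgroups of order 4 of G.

|G| = 16 and 4 | 16, so subgroups of order 4 are possible by Lagrange.
The subgroups of order 4 are: {(0,0), (0,2), (0,4), (0,6)}; {(0,0), (0,4), (1,0), (1,4)}; {(0,0), (0,4), (1,2), (1,6)}.
So G has 3 subgroups of order 4.

3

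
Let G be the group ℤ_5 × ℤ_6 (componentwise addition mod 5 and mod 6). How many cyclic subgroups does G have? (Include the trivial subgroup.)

8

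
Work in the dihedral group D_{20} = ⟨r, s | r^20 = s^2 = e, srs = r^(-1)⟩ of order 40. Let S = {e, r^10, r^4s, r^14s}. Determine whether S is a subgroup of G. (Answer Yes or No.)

Yes

|S| = 4 divides |G| = 40, consistent with Lagrange.
S contains the identity, every element's inverse is in S, and S is closed under ·: it is a subgroup.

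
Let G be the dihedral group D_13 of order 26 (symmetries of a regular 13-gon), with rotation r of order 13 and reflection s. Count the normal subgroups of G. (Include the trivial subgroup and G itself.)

G has 16 subgroups. Checking conjugation-invariance by order — order 1: 1/1 normal; order 2: 0/13 normal; order 13: 1/1 normal; order 26: 1/1 normal.
Total normal subgroups: 3.

3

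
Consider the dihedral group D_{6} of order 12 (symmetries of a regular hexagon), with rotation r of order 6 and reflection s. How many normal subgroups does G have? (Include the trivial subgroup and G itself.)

G has 16 subgroups. Checking conjugation-invariance by order — order 1: 1/1 normal; order 2: 1/7 normal; order 3: 1/1 normal; order 4: 0/3 normal; order 6: 3/3 normal; order 12: 1/1 normal.
Total normal subgroups: 7.

7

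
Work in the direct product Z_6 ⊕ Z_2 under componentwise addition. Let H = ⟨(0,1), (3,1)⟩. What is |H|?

4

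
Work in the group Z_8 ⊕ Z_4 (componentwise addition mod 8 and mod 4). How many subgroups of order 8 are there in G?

|G| = 32 and 8 | 32, so subgroups of order 8 are possible by Lagrange.
The subgroups of order 8 are: {(0,0), (0,1), (0,2), (0,3), (4,0), (4,1), (4,2), (4,3)}; {(0,0), (0,2), (2,0), (2,2), (4,0), (4,2), (6,0), (6,2)}; {(0,0), (0,2), (2,1), (2,3), (4,0), (4,2), (6,1), (6,3)}; {(0,0), (1,0), (2,0), (3,0), (4,0), (5,0), (6,0), (7,0)}; … (7 in all).
So G has 7 subgroups of order 8.

7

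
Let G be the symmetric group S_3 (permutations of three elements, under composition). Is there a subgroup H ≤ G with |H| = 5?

5 does not divide |G| = 6, so by Lagrange no subgroup of order 5 exists.

No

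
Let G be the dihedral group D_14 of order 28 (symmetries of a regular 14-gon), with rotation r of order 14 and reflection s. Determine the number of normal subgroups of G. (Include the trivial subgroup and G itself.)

G has 28 subgroups. Checking conjugation-invariance by order — order 1: 1/1 normal; order 2: 1/15 normal; order 4: 0/7 normal; order 7: 1/1 normal; order 14: 3/3 normal; order 28: 1/1 normal.
Total normal subgroups: 7.

7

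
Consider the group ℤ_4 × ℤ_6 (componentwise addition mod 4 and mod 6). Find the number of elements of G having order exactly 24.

0

An element (a,b) has order lcm(ord(a), ord(b)); count pairs with lcm equal to 24.
Enumerating gives 0 such elements.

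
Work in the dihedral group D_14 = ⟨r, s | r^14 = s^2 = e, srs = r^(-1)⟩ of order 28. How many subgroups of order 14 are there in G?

3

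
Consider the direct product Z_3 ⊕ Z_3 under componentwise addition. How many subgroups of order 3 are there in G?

|G| = 9 and 3 | 9, so subgroups of order 3 are possible by Lagrange.
The subgroups of order 3 are: {(0,0), (0,1), (0,2)}; {(0,0), (1,0), (2,0)}; {(0,0), (1,1), (2,2)}; {(0,0), (1,2), (2,1)}.
So G has 4 subgroups of order 3.

4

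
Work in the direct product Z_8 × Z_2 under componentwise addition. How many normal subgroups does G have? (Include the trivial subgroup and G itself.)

G is abelian, so every subgroup is normal.
G has 11 subgroups in total, hence 11 normal subgroups.

11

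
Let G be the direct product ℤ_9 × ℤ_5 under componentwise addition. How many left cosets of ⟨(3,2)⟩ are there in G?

|⟨(3,2)⟩| = 15 and |G| = 45.
By Lagrange, [G : H] = |G|/|H| = 45/15 = 3.

3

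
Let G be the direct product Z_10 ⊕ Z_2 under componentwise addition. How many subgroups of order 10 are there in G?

|G| = 20 and 10 | 20, so subgroups of order 10 are possible by Lagrange.
The subgroups of order 10 are: {(0,0), (0,1), (2,0), (2,1), (4,0), (4,1), (6,0), (6,1), (8,0), (8,1)}; {(0,0), (1,0), (2,0), (3,0), (4,0), (5,0), (6,0), (7,0), (8,0), (9,0)}; {(0,0), (1,1), (2,0), (3,1), (4,0), (5,1), (6,0), (7,1), (8,0), (9,1)}.
So G has 3 subgroups of order 10.

3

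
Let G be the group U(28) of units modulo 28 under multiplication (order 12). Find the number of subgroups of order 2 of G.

3

|G| = 12 and 2 | 12, so subgroups of order 2 are possible by Lagrange.
The subgroups of order 2 are: {1, 13}; {1, 15}; {1, 27}.
So G has 3 subgroups of order 2.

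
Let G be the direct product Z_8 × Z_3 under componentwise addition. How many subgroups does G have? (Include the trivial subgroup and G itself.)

|G| = 24, so by Lagrange every subgroup order divides 24. Divisors: 1, 2, 3, 4, 6, 8, 12, 24.
Subgroups by order — order 1: 1; order 2: 1; order 3: 1; order 4: 1; order 6: 1; order 8: 1; order 12: 1; order 24: 1.
Total: 1 + 1 + 1 + 1 + 1 + 1 + 1 + 1 = 8.

8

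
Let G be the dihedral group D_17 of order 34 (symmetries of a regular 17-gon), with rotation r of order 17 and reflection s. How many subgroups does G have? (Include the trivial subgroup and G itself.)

|G| = 34, so by Lagrange every subgroup order divides 34. Divisors: 1, 2, 17, 34.
Subgroups by order — order 1: 1; order 2: 17; order 17: 1; order 34: 1.
Total: 1 + 17 + 1 + 1 = 20.

20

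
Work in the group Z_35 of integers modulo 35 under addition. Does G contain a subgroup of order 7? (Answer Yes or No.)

Yes

7 | 35. A subgroup of order 7 is {0, 5, 10, 15, 20, 25, 30}.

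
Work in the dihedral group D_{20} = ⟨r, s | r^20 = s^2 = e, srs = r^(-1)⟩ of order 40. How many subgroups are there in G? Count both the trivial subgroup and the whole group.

48

|G| = 40, so by Lagrange every subgroup order divides 40. Divisors: 1, 2, 4, 5, 8, 10, 20, 40.
Subgroups by order — order 1: 1; order 2: 21; order 4: 11; order 5: 1; order 8: 5; order 10: 5; order 20: 3; order 40: 1.
Total: 1 + 21 + 11 + 1 + 5 + 5 + 3 + 1 = 48.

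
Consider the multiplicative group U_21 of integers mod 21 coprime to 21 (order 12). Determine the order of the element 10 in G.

Compute successive powers of 10 mod 21: 10, 16, 13, 4, 19, 1; 10^6 ≡ 1 (mod 21).
So |⟨10⟩| = 6.

6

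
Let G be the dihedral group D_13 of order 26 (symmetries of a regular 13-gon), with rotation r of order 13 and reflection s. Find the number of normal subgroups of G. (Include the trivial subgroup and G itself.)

3

G has 16 subgroups. Checking conjugation-invariance by order — order 1: 1/1 normal; order 2: 0/13 normal; order 13: 1/1 normal; order 26: 1/1 normal.
Total normal subgroups: 3.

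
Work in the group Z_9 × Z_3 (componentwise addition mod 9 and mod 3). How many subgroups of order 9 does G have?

|G| = 27 and 9 | 27, so subgroups of order 9 are possible by Lagrange.
The subgroups of order 9 are: {(0,0), (0,1), (0,2), (3,0), (3,1), (3,2), (6,0), (6,1), (6,2)}; {(0,0), (1,0), (2,0), (3,0), (4,0), (5,0), (6,0), (7,0), (8,0)}; {(0,0), (1,1), (2,2), (3,0), (4,1), (5,2), (6,0), (7,1), (8,2)}; {(0,0), (1,2), (2,1), (3,0), (4,2), (5,1), (6,0), (7,2), (8,1)}.
So G has 4 subgroups of order 9.

4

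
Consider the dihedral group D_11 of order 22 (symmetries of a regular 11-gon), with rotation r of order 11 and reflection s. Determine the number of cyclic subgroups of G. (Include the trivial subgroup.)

13

A cyclic subgroup of order d is generated by each of its φ(d) elements of order d, so the cyclic subgroups of order d number (#elements of order d)/φ(d).
Cyclic subgroups by order — order 1: 1; order 2: 11; order 11: 1.
Total: 13.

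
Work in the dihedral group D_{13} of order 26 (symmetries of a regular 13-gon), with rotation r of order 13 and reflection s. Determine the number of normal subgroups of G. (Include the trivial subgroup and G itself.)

G has 16 subgroups. Checking conjugation-invariance by order — order 1: 1/1 normal; order 2: 0/13 normal; order 13: 1/1 normal; order 26: 1/1 normal.
Total normal subgroups: 3.

3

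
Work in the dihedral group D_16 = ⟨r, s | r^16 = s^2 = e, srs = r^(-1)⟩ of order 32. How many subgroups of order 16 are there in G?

|G| = 32 and 16 | 32, so subgroups of order 16 are possible by Lagrange.
The subgroups of order 16 are: {e, r, r^2, r^3, r^4, r^5, r^6, r^7, r^8, r^9, r^10, r^11, r^12, r^13, r^14, r^15}; {e, r^2, r^4, r^6, r^8, r^10, r^12, r^14, s, r^2s, r^4s, r^6s, r^8s, r^10s, r^12s, r^14s}; {e, r^2, r^4, r^6, r^8, r^10, r^12, r^14, rs, r^3s, r^5s, r^7s, r^9s, r^11s, r^13s, r^15s}.
So G has 3 subgroups of order 16.

3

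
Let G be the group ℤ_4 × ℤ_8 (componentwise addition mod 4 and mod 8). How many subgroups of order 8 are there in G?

|G| = 32 and 8 | 32, so subgroups of order 8 are possible by Lagrange.
The subgroups of order 8 are: {(0,0), (0,1), (0,2), (0,3), (0,4), (0,5), (0,6), (0,7)}; {(0,0), (0,2), (0,4), (0,6), (2,0), (2,2), (2,4), (2,6)}; {(0,0), (0,2), (0,4), (0,6), (2,1), (2,3), (2,5), (2,7)}; {(0,0), (0,4), (1,0), (1,4), (2,0), (2,4), (3,0), (3,4)}; … (7 in all).
So G has 7 subgroups of order 8.

7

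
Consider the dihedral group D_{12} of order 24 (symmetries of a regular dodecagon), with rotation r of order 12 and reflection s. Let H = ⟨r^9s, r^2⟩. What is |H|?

12

|⟨r^9s⟩| = 2 and |⟨r^2⟩| = 6, so |H| is a multiple of lcm(2, 6) = 6 and divides |G| = 24.
Closing under the operation: H = {e, r^2, r^4, r^6, r^8, r^10, rs, r^3s, r^5s, r^7s, r^9s, r^11s}, so |H| = 12.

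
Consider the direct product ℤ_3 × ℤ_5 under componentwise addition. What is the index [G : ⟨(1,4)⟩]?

1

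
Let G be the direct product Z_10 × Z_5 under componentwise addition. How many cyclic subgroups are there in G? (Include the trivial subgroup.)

14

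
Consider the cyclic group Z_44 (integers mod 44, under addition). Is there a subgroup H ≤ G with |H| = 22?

22 | 44. A subgroup of order 22 is {0, 2, 4, 6, 8, 10, 12, 14, 16, 18, 20, 22, 24, 26, 28, 30, 32, 34, 36, 38, 40, 42}.

Yes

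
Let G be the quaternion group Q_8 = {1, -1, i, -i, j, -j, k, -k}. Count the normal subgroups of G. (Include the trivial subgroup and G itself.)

G has 6 subgroups. Checking conjugation-invariance by order — order 1: 1/1 normal; order 2: 1/1 normal; order 4: 3/3 normal; order 8: 1/1 normal.
Total normal subgroups: 6.

6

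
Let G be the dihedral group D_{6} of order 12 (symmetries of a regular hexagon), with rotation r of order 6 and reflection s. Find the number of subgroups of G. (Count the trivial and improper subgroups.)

16

|G| = 12, so by Lagrange every subgroup order divides 12. Divisors: 1, 2, 3, 4, 6, 12.
Subgroups by order — order 1: 1; order 2: 7; order 3: 1; order 4: 3; order 6: 3; order 12: 1.
Total: 1 + 7 + 1 + 3 + 3 + 1 = 16.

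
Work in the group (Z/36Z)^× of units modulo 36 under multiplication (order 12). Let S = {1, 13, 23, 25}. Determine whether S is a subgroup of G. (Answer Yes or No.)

23 ∈ S but its inverse 11 ∉ S, so S is not a subgroup.

No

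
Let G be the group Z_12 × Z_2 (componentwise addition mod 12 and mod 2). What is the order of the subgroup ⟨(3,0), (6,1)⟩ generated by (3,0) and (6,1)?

|⟨(3,0)⟩| = 4 and |⟨(6,1)⟩| = 2, so |H| is a multiple of lcm(4, 2) = 4 and divides |G| = 24.
Closing under the operation: H = {(0,0), (0,1), (3,0), (3,1), (6,0), (6,1), (9,0), (9,1)}, so |H| = 8.

8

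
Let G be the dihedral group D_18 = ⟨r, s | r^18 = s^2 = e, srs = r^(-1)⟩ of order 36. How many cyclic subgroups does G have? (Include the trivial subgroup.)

Group the elements of G by the cyclic subgroup they generate; each cyclic subgroup of order d accounts for φ(d) elements.
Cyclic subgroups by order — order 1: 1; order 2: 19; order 3: 1; order 6: 1; order 9: 1; order 18: 1.
Total: 24.

24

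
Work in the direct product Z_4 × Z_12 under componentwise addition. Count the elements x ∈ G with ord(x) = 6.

6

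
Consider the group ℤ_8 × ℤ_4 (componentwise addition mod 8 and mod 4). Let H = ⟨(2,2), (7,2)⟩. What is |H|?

16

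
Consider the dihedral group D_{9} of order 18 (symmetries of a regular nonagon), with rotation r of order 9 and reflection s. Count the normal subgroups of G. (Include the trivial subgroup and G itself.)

G has 16 subgroups. Checking conjugation-invariance by order — order 1: 1/1 normal; order 2: 0/9 normal; order 3: 1/1 normal; order 6: 0/3 normal; order 9: 1/1 normal; order 18: 1/1 normal.
Total normal subgroups: 4.

4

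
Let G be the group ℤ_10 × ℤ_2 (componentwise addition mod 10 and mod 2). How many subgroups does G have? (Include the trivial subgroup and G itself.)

|G| = 20, so by Lagrange every subgroup order divides 20. Divisors: 1, 2, 4, 5, 10, 20.
Subgroups by order — order 1: 1; order 2: 3; order 4: 1; order 5: 1; order 10: 3; order 20: 1.
Total: 1 + 3 + 1 + 1 + 3 + 1 = 10.

10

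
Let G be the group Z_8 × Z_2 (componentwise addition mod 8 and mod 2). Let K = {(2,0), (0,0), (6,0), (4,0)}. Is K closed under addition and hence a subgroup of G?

|K| = 4 divides |G| = 16, consistent with Lagrange.
K contains the identity, every element's inverse is in K, and K is closed under +: it is a subgroup.
In fact K = ⟨(6,0)⟩.

Yes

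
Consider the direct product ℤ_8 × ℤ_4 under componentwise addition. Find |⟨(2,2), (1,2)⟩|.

|⟨(2,2)⟩| = 4 and |⟨(1,2)⟩| = 8, so |H| is a multiple of lcm(4, 8) = 8 and divides |G| = 32.
Closing under the operation: H = {(0,0), (0,2), (1,0), (1,2), (2,0), (2,2), (3,0), (3,2), (4,0), (4,2), (5,0), (5,2), (6,0), (6,2), (7,0), (7,2)}, so |H| = 16.

16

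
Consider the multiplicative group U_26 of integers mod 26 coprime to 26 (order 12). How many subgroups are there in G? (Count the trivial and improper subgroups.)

6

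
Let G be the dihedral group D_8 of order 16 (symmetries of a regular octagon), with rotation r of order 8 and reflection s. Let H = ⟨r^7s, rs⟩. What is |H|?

|⟨r^7s⟩| = 2 and |⟨rs⟩| = 2, so |H| is a multiple of lcm(2, 2) = 2 and divides |G| = 16.
Closing under the operation: H = {e, r^2, r^4, r^6, rs, r^3s, r^5s, r^7s}, so |H| = 8.

8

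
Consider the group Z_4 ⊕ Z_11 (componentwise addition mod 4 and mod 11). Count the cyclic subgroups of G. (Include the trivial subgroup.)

Group the elements of G by the cyclic subgroup they generate; each cyclic subgroup of order d accounts for φ(d) elements.
Cyclic subgroups by order — order 1: 1; order 2: 1; order 4: 1; order 11: 1; order 22: 1; order 44: 1.
Total: 6.

6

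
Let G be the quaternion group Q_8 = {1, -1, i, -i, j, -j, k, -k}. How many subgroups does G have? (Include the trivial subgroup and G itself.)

|G| = 8, so by Lagrange every subgroup order divides 8. Divisors: 1, 2, 4, 8.
Subgroups by order — order 1: 1; order 2: 1; order 4: 3; order 8: 1.
Total: 1 + 1 + 3 + 1 = 6.

6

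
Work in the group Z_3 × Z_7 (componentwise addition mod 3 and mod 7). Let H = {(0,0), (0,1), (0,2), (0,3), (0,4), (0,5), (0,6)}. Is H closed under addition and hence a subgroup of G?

Yes

|H| = 7 divides |G| = 21, consistent with Lagrange.
H contains the identity, every element's inverse is in H, and H is closed under +: it is a subgroup.
In fact H = ⟨(0,1)⟩.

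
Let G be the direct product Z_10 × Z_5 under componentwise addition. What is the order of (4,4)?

The order of (4,4) in Z_10 × Z_5 is lcm(ord(4) in Z_10, ord(4) in Z_5).
ord(4) = 5 and ord(4) = 5, so |⟨(4,4)⟩| = lcm(5, 5) = 5.

5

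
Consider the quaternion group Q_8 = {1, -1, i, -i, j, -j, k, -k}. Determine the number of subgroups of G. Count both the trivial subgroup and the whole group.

6

|G| = 8, so by Lagrange every subgroup order divides 8. Divisors: 1, 2, 4, 8.
Subgroups by order — order 1: 1; order 2: 1; order 4: 3; order 8: 1.
Total: 1 + 1 + 3 + 1 = 6.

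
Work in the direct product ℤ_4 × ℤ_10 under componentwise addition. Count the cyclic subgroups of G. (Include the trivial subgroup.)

Each element a generates a cyclic subgroup ⟨a⟩; distinct elements may generate the same one (a cyclic group of order d has φ(d) generators).
Cyclic subgroups by order — order 1: 1; order 2: 3; order 4: 2; order 5: 1; order 10: 3; order 20: 2.
Total: 12.

12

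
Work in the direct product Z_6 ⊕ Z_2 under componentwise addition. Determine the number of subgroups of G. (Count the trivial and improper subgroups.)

10

|G| = 12, so by Lagrange every subgroup order divides 12. Divisors: 1, 2, 3, 4, 6, 12.
Subgroups by order — order 1: 1; order 2: 3; order 3: 1; order 4: 1; order 6: 3; order 12: 1.
Total: 1 + 3 + 1 + 1 + 3 + 1 = 10.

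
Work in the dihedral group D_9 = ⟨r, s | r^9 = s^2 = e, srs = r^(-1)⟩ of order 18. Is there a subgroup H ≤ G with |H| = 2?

Yes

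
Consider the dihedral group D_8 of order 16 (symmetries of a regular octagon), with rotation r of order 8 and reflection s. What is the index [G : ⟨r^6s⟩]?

8

|⟨r^6s⟩| = 2 and |G| = 16.
By Lagrange, [G : H] = |G|/|H| = 16/2 = 8.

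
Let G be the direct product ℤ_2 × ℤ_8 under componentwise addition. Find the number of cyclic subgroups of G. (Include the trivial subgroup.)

Group the elements of G by the cyclic subgroup they generate; each cyclic subgroup of order d accounts for φ(d) elements.
Cyclic subgroups by order — order 1: 1; order 2: 3; order 4: 2; order 8: 2.
Total: 8.

8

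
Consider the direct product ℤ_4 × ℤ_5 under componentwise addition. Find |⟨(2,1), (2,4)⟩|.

|⟨(2,1)⟩| = 10 and |⟨(2,4)⟩| = 10, so |H| is a multiple of lcm(10, 10) = 10 and divides |G| = 20.
Closing under the operation: H = {(0,0), (0,1), (0,2), (0,3), (0,4), (2,0), (2,1), (2,2), (2,3), (2,4)}, so |H| = 10.

10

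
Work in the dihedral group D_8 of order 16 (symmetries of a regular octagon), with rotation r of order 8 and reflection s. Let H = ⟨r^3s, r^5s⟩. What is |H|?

|⟨r^3s⟩| = 2 and |⟨r^5s⟩| = 2, so |H| is a multiple of lcm(2, 2) = 2 and divides |G| = 16.
Closing under the operation: H = {e, r^2, r^4, r^6, rs, r^3s, r^5s, r^7s}, so |H| = 8.

8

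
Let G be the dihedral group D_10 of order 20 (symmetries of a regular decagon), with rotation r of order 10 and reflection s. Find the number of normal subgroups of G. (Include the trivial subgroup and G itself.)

G has 22 subgroups. Checking conjugation-invariance by order — order 1: 1/1 normal; order 2: 1/11 normal; order 4: 0/5 normal; order 5: 1/1 normal; order 10: 3/3 normal; order 20: 1/1 normal.
Total normal subgroups: 7.

7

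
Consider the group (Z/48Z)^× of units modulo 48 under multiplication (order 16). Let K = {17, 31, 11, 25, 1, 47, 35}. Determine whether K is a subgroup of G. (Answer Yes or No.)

No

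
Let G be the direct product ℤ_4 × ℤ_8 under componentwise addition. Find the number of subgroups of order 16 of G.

3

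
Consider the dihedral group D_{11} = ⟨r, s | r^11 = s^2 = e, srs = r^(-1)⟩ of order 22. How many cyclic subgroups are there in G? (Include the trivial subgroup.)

A cyclic subgroup of order d is generated by each of its φ(d) elements of order d, so the cyclic subgroups of order d number (#elements of order d)/φ(d).
Cyclic subgroups by order — order 1: 1; order 2: 11; order 11: 1.
Total: 13.

13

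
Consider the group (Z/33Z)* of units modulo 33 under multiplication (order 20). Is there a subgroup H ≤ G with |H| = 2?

Yes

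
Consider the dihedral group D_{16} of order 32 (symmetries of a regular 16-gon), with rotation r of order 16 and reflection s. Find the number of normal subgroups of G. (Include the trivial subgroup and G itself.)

G has 36 subgroups. Checking conjugation-invariance by order — order 1: 1/1 normal; order 2: 1/17 normal; order 4: 1/9 normal; order 8: 1/5 normal; order 16: 3/3 normal; order 32: 1/1 normal.
Total normal subgroups: 8.

8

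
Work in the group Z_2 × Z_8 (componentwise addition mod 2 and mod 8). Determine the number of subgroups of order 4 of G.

3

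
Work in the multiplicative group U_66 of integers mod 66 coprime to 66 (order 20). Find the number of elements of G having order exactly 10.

Enumerating element orders in G gives 12 elements of order 10.

12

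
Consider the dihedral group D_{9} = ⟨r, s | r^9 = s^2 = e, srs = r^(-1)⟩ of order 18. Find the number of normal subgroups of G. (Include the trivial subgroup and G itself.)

4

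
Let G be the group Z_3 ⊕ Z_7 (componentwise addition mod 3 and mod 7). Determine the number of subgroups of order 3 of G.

1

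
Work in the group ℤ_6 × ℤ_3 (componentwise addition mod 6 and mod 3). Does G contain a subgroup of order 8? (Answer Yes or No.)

8 does not divide |G| = 18, so by Lagrange no subgroup of order 8 exists.

No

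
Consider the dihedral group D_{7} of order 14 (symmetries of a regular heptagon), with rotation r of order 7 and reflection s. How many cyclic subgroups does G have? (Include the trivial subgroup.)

Each element a generates a cyclic subgroup ⟨a⟩; distinct elements may generate the same one (a cyclic group of order d has φ(d) generators).
Cyclic subgroups by order — order 1: 1; order 2: 7; order 7: 1.
Total: 9.

9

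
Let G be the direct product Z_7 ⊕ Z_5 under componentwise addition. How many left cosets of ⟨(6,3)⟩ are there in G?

1

|⟨(6,3)⟩| = 35 and |G| = 35.
By Lagrange, [G : H] = |G|/|H| = 35/35 = 1.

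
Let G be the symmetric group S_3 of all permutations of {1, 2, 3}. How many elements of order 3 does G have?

2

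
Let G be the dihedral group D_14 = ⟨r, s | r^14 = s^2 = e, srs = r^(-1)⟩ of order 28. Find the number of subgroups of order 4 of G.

|G| = 28 and 4 | 28, so subgroups of order 4 are possible by Lagrange.
The subgroups of order 4 are: {e, r^7, r^3s, r^10s}; {e, r^7, r^4s, r^11s}; {e, r^7, r^5s, r^12s}; {e, r^7, r^6s, r^13s}; … (7 in all).
So G has 7 subgroups of order 4.

7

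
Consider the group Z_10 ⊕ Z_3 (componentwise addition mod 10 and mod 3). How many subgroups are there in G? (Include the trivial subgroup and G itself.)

|G| = 30, so by Lagrange every subgroup order divides 30. Divisors: 1, 2, 3, 5, 6, 10, 15, 30.
Subgroups by order — order 1: 1; order 2: 1; order 3: 1; order 5: 1; order 6: 1; order 10: 1; order 15: 1; order 30: 1.
Total: 1 + 1 + 1 + 1 + 1 + 1 + 1 + 1 = 8.

8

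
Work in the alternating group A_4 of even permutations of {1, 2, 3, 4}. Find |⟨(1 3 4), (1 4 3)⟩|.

3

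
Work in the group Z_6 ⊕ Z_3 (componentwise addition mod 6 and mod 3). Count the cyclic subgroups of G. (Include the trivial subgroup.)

10

Each element a generates a cyclic subgroup ⟨a⟩; distinct elements may generate the same one (a cyclic group of order d has φ(d) generators).
Cyclic subgroups by order — order 1: 1; order 2: 1; order 3: 4; order 6: 4.
Total: 10.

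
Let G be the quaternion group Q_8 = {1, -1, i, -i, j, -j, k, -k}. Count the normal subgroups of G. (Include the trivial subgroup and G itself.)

6

G has 6 subgroups. Checking conjugation-invariance by order — order 1: 1/1 normal; order 2: 1/1 normal; order 4: 3/3 normal; order 8: 1/1 normal.
Total normal subgroups: 6.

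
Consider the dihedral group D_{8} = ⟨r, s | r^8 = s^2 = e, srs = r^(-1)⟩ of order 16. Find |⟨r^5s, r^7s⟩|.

|⟨r^5s⟩| = 2 and |⟨r^7s⟩| = 2, so |H| is a multiple of lcm(2, 2) = 2 and divides |G| = 16.
Closing under the operation: H = {e, r^2, r^4, r^6, rs, r^3s, r^5s, r^7s}, so |H| = 8.

8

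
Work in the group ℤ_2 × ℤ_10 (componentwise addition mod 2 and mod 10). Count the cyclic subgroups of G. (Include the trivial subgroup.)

A cyclic subgroup of order d is generated by each of its φ(d) elements of order d, so the cyclic subgroups of order d number (#elements of order d)/φ(d).
Cyclic subgroups by order — order 1: 1; order 2: 3; order 5: 1; order 10: 3.
Total: 8.

8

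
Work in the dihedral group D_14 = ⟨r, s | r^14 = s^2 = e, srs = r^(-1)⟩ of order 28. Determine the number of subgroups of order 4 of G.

7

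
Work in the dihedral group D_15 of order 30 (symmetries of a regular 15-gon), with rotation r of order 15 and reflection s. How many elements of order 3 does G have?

The elements of order 3 are: r^5, r^10.
That's 2.

2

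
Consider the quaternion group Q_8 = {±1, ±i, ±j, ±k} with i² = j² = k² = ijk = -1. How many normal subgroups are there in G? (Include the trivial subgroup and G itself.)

6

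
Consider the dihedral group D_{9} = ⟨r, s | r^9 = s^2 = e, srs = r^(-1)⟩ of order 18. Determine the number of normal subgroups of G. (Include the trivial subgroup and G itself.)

G has 16 subgroups. Checking conjugation-invariance by order — order 1: 1/1 normal; order 2: 0/9 normal; order 3: 1/1 normal; order 6: 0/3 normal; order 9: 1/1 normal; order 18: 1/1 normal.
Total normal subgroups: 4.

4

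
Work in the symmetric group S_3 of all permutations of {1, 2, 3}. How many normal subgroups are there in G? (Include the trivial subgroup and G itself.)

G has 6 subgroups. Checking conjugation-invariance by order — order 1: 1/1 normal; order 2: 0/3 normal; order 3: 1/1 normal; order 6: 1/1 normal.
Total normal subgroups: 3.

3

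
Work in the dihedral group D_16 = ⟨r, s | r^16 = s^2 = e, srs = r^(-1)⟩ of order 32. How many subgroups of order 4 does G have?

9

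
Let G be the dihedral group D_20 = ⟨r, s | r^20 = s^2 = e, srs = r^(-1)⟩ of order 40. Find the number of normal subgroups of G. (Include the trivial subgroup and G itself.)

G has 48 subgroups. Checking conjugation-invariance by order — order 1: 1/1 normal; order 2: 1/21 normal; order 4: 1/11 normal; order 5: 1/1 normal; order 8: 0/5 normal; order 10: 1/5 normal; order 20: 3/3 normal; order 40: 1/1 normal.
Total normal subgroups: 9.

9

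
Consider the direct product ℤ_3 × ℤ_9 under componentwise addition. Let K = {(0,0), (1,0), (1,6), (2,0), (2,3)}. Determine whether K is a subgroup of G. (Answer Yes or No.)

|K| = 5 does not divide |G| = 27, so by Lagrange K is not a subgroup.

No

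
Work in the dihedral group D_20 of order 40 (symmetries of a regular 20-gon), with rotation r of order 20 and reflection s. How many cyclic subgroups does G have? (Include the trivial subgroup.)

26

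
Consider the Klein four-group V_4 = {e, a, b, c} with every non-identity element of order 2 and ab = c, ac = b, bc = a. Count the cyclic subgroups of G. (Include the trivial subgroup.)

4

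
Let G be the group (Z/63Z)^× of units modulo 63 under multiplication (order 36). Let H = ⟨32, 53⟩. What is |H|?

18

|⟨32⟩| = 6 and |⟨53⟩| = 6, so |H| is a multiple of lcm(6, 6) = 6 and divides |G| = 36.
Closing under the operation: H = {1, 2, 4, 8, 11, 16, 22, 23, 25, 29, 32, 37, 43, 44, 46, 50, 53, 58}, so |H| = 18.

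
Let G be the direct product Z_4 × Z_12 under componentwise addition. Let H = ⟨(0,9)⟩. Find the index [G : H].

12

|⟨(0,9)⟩| = 4 and |G| = 48.
By Lagrange, [G : H] = |G|/|H| = 48/4 = 12.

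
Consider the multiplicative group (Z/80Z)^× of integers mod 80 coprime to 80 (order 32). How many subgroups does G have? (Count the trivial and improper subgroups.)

54

|G| = 32, so by Lagrange every subgroup order divides 32. Divisors: 1, 2, 4, 8, 16, 32.
Subgroups by order — order 1: 1; order 2: 7; order 4: 19; order 8: 19; order 16: 7; order 32: 1.
Total: 1 + 7 + 19 + 19 + 7 + 1 = 54.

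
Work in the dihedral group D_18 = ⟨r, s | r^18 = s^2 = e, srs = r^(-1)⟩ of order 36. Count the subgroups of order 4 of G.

|G| = 36 and 4 | 36, so subgroups of order 4 are possible by Lagrange.
The subgroups of order 4 are: {e, r^9, rs, r^10s}; {e, r^9, r^2s, r^11s}; {e, r^9, r^3s, r^12s}; {e, r^9, r^4s, r^13s}; … (9 in all).
So G has 9 subgroups of order 4.

9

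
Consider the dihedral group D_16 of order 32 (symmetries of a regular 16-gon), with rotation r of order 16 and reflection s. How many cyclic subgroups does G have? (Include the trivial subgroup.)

A cyclic subgroup of order d is generated by each of its φ(d) elements of order d, so the cyclic subgroups of order d number (#elements of order d)/φ(d).
Cyclic subgroups by order — order 1: 1; order 2: 17; order 4: 1; order 8: 1; order 16: 1.
Total: 21.

21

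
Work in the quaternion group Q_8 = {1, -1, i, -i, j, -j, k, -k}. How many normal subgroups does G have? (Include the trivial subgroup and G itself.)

6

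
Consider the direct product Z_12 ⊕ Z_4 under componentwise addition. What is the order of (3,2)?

4

The order of (3,2) in Z_12 × Z_4 is lcm(ord(3) in Z_12, ord(2) in Z_4).
ord(3) = 4 and ord(2) = 2, so |⟨(3,2)⟩| = lcm(4, 2) = 4.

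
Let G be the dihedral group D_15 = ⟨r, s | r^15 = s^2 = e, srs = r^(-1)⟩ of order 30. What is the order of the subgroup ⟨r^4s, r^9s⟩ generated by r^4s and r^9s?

|⟨r^4s⟩| = 2 and |⟨r^9s⟩| = 2, so |H| is a multiple of lcm(2, 2) = 2 and divides |G| = 30.
Closing under the operation: H = {e, r^5, r^10, r^4s, r^9s, r^14s}, so |H| = 6.

6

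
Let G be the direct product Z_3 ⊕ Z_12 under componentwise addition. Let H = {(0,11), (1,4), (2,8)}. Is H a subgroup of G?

No

The identity (0,0) ∉ H, so H is not a subgroup.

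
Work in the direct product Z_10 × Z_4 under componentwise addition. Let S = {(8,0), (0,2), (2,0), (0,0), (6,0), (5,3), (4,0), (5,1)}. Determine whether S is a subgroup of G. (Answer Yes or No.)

No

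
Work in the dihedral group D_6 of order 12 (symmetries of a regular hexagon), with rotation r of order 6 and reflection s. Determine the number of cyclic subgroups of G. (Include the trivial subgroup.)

10

A cyclic subgroup of order d is generated by each of its φ(d) elements of order d, so the cyclic subgroups of order d number (#elements of order d)/φ(d).
Cyclic subgroups by order — order 1: 1; order 2: 7; order 3: 1; order 6: 1.
Total: 10.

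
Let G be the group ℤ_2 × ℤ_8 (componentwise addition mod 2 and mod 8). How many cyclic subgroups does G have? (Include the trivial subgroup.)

Each element a generates a cyclic subgroup ⟨a⟩; distinct elements may generate the same one (a cyclic group of order d has φ(d) generators).
Cyclic subgroups by order — order 1: 1; order 2: 3; order 4: 2; order 8: 2.
Total: 8.

8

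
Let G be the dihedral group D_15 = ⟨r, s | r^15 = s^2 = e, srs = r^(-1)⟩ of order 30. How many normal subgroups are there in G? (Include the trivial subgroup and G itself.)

G has 28 subgroups. Checking conjugation-invariance by order — order 1: 1/1 normal; order 2: 0/15 normal; order 3: 1/1 normal; order 5: 1/1 normal; order 6: 0/5 normal; order 10: 0/3 normal; order 15: 1/1 normal; order 30: 1/1 normal.
Total normal subgroups: 5.

5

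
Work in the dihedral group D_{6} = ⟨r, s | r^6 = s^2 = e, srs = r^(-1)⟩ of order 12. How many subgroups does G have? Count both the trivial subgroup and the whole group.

|G| = 12, so by Lagrange every subgroup order divides 12. Divisors: 1, 2, 3, 4, 6, 12.
Subgroups by order — order 1: 1; order 2: 7; order 3: 1; order 4: 3; order 6: 3; order 12: 1.
Total: 1 + 7 + 1 + 3 + 3 + 1 = 16.

16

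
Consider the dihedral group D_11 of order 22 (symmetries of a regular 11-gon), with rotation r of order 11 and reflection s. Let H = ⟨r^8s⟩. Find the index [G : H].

|⟨r^8s⟩| = 2 and |G| = 22.
By Lagrange, [G : H] = |G|/|H| = 22/2 = 11.

11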